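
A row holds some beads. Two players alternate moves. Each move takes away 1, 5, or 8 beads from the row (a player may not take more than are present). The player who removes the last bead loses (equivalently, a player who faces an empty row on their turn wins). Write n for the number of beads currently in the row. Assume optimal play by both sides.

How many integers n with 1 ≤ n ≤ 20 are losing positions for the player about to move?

Build the W/L table. Terminal = W. A non-terminal position is W if it has a move to some L; otherwise it is L.
n=0: no move; the opponent has just taken the last bead and therefore loses → W
n=1: L (sole option 0(W) is W)
n=2: W (go to 1, an L position)
n=3: L (sole option 2(W) is W)
n=4: W (go to 3, an L position)
n=5: L (options 4(W), 0(W) are all W)
n=6: W (go to 5, an L position)
n=7: L (options 6(W), 2(W) are all W)
n=8: W (go to 7, an L position)
n=9: W (go to 1, an L position)
n=10: W (go to 5, an L position)
n=11: W (go to 3, an L position)
n=12: W (go to 7, an L position)
n=13: W (go to 5, an L position)
n=14: L (options 13(W), 9(W), 6(W) are all W)
n=15: W (go to 14, an L position)
n=16: L (options 15(W), 11(W), 8(W) are all W)
n=17: W (go to 16, an L position)
n=18: L (options 17(W), 13(W), 10(W) are all W)
n=19: W (go to 18, an L position)
n=20: L (options 19(W), 15(W), 12(W) are all W)
L entries with 1 ≤ n ≤ 20 (the range starts at n=1): n = 1, 3, 5, 7, 14, 16, 18, 20; that makes 8.

8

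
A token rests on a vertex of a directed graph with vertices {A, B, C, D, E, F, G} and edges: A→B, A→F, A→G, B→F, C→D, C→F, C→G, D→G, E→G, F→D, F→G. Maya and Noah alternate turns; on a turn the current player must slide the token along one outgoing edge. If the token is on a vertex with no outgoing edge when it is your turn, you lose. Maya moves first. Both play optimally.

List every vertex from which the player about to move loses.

B, G

Build the W/L table. Terminal = L. A non-terminal position is W if it has a move to some L; otherwise it is L.
Every edge goes from a vertex to one that appears earlier in the order G, D, F, B, A, C, E, so processing vertices in that order labels each vertex after all of its successors.
G: no outgoing edge → L
D: reaches L-position G → W
F: reaches L-position G → W
B: only reaches F(W), which is W → L
A: reaches L-position B → W
C: reaches L-position G → W
E: reaches L-position G → W
Reading off the rows marked L gives the requested list; there are 2 such vertices.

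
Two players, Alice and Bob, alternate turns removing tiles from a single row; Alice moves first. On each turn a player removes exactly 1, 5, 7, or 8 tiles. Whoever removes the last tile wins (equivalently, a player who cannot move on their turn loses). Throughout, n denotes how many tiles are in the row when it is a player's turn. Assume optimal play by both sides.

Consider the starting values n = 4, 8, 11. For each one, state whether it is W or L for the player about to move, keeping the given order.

Build the W/L table. Terminal = L. A non-terminal position is W if it has a move to some L; otherwise it is L.
n=0: no move → L
n=1: →0(L), so W
n=2: →1(W) only, which is W, so L
n=3: →2(L), so W
n=4: →3(W) only, which is W, so L
n=5: →4(L), so W
n=6: →5(W), 1(W) — all W, so L
n=7: →6(L), so W
n=8: →0(L), so W
n=9: →4(L), so W
n=10: →2(L), so W
n=11: →6(L), so W

4: L, 8: W, 11: W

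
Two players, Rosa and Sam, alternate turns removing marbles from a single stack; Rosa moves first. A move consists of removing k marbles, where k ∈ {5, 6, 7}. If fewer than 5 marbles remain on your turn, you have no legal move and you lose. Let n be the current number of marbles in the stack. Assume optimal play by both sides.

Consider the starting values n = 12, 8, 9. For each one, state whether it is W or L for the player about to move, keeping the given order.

Positions with no move are L. A position that does have a move is losing for the player to move precisely when every available move leads to a winning position for the opponent. Fill in the labels:
n=0: no move → L
n=1: no move → L
n=2: no move → L
n=3: no move → L
n=4: no move → L
n=5: reaches L-position 0 → W
n=6: reaches L-position 1 → W
n=7: reaches L-position 2 → W
n=8: reaches L-position 3 → W
n=9: reaches L-position 4 → W
n=10: reaches L-position 4 → W
n=11: reaches L-position 4 → W
n=12: only reaches 7(W), 6(W), 5(W), all W → L

12: L, 8: W, 9: W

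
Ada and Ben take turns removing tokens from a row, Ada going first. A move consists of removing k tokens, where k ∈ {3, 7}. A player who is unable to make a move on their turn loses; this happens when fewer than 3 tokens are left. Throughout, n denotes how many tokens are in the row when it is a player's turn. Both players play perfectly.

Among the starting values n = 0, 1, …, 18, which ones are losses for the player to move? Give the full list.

0, 1, 2, 6, 10, 11, 12, 16

Build the W/L table. Terminal = L. A non-terminal position is W if it has a move to some L; otherwise it is L.
n=0: no move → L
n=1: no move → L
n=2: no move → L
n=3: reaches L-position 0 → W
n=4: reaches L-position 1 → W
n=5: reaches L-position 2 → W
n=6: only reaches 3(W), which is W → L
n=7: reaches L-position 0 → W
n=8: reaches L-position 1 → W
n=9: reaches L-position 6 → W
n=10: only reaches 7(W), 3(W), all W → L
n=11: only reaches 8(W), 4(W), all W → L
n=12: only reaches 9(W), 5(W), all W → L
n=13: reaches L-position 10 → W
n=14: reaches L-position 11 → W
n=15: reaches L-position 12 → W
n=16: only reaches 13(W), 9(W), all W → L
n=17: reaches L-position 10 → W
n=18: reaches L-position 11 → W
Reading off the rows marked L gives the requested list; there are 8 such values of n.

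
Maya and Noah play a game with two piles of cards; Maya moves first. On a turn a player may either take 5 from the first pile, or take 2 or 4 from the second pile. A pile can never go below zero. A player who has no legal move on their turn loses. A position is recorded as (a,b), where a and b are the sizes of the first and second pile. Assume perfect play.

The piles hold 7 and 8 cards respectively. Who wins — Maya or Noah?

Noah wins.

Use the standard recursion: the mover loses at a terminal position; elsewhere, the mover wins exactly when some move hands the opponent an L position.
No move ever increases a pile, so every position that can arise here has a ≤ 7 and b ≤ 8; it is enough to label the cells with 0 ≤ a ≤ 7 and 0 ≤ b ≤ 8.
Every move lowers a or b (never raises either), so fill the grid row by row in increasing a, and left to right within a row: each cell's successors are then already labelled.
      b=0  b=1  b=2  b=3  b=4  b=5  b=6  b=7  b=8
a=0:    L    L    W    W    W    W    L    L    W
a=1:    L    L    W    W    W    W    L    L    W
a=2:    L    L    W    W    W    W    L    L    W
a=3:    L    L    W    W    W    W    L    L    W
a=4:    L    L    W    W    W    W    L    L    W
a=5:    W    W    L    L    W    W    W    W    L
a=6:    W    W    L    L    W    W    W    W    L
a=7:    W    W    L    L    W    W    W    W    L
Cells with no legal move (terminal, hence L): (0,0), (0,1), (1,0), (1,1), (2,0), (2,1), (3,0), (3,1), (4,0), (4,1).
The remaining L cells, each justified by listing all of its moves:
(0,6): moves to (0,4)(W), (0,2)(W); every one is W ⇒ L
(0,7): moves to (0,5)(W), (0,3)(W); every one is W ⇒ L
(1,6): moves to (1,4)(W), (1,2)(W); every one is W ⇒ L
(1,7): moves to (1,5)(W), (1,3)(W); every one is W ⇒ L
(2,6): moves to (2,4)(W), (2,2)(W); every one is W ⇒ L
(2,7): moves to (2,5)(W), (2,3)(W); every one is W ⇒ L
(3,6): moves to (3,4)(W), (3,2)(W); every one is W ⇒ L
(3,7): moves to (3,5)(W), (3,3)(W); every one is W ⇒ L
(4,6): moves to (4,4)(W), (4,2)(W); every one is W ⇒ L
(4,7): moves to (4,5)(W), (4,3)(W); every one is W ⇒ L
(5,2): moves to (0,2)(W), (5,0)(W); every one is W ⇒ L
(5,3): moves to (0,3)(W), (5,1)(W); every one is W ⇒ L
(5,8): moves to (0,8)(W), (5,6)(W), (5,4)(W); every one is W ⇒ L
(6,2): moves to (1,2)(W), (6,0)(W); every one is W ⇒ L
(6,3): moves to (1,3)(W), (6,1)(W); every one is W ⇒ L
(6,8): moves to (1,8)(W), (6,6)(W), (6,4)(W); every one is W ⇒ L
(7,2): moves to (2,2)(W), (7,0)(W); every one is W ⇒ L
(7,3): moves to (2,3)(W), (7,1)(W); every one is W ⇒ L
(7,8): moves to (2,8)(W), (7,6)(W), (7,4)(W); every one is W ⇒ L
Every other cell has at least one move into one of the L cells above, so it is W.
Every move from (7,8) reaches a W position, so the mover loses.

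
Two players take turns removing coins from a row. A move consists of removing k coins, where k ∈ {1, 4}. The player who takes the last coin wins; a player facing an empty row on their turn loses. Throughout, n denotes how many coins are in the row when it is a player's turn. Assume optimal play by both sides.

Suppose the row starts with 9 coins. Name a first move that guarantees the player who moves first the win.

Use the standard recursion: the mover loses at a terminal position; elsewhere, the mover wins exactly when some move hands the opponent an L position.
n=0: no move → L
n=1: can move to 0, which is L ⇒ W
n=2: the only move is to 1(W), a W ⇒ L
n=3: can move to 2, which is L ⇒ W
n=4: can move to 0, which is L ⇒ W
n=5: moves to 4(W), 1(W); every one is W ⇒ L
n=6: can move to 5, which is L ⇒ W
n=7: moves to 6(W), 3(W); every one is W ⇒ L
n=8: can move to 7, which is L ⇒ W
n=9: can move to 5, which is L ⇒ W
From 9, the L positions reachable in one move are: 5.

Remove 4, leaving 5.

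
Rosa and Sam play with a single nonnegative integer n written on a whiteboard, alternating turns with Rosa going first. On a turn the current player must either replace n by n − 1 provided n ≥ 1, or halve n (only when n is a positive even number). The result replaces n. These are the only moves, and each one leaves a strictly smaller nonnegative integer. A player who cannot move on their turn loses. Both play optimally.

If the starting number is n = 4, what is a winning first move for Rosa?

Classify positions by backward induction: terminal positions (no move available) are L. From any other position, the mover wins iff some move reaches an L.
n=0: no move → L
n=1: reaches L-position 0 → W
n=2: only reaches 1(W), which is W → L
n=3: reaches L-position 2 → W
n=4: reaches L-position 2 → W
From 4, the L positions reachable in one move are: 2.

Move to 2.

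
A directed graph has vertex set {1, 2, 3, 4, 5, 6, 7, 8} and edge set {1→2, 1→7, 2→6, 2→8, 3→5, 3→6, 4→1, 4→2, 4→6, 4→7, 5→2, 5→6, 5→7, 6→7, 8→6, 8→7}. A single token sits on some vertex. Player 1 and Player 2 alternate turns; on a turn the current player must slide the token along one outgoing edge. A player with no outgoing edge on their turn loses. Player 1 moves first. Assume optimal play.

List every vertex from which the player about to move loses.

Classify positions by backward induction: terminal positions (no move available) are L. From any other position, the mover wins iff some move reaches an L.
Every edge goes from a vertex to one that appears earlier in the order 7, 6, 8, 2, 5, 1, 3, 4, so processing vertices in that order labels each vertex after all of its successors.
7: no outgoing edge → L
6: can move to 7, which is L ⇒ W
8: can move to 7, which is L ⇒ W
2: moves to 8(W), 6(W); every one is W ⇒ L
5: can move to 2, which is L ⇒ W
1: can move to 2, which is L ⇒ W
3: moves to 5(W), 6(W); every one is W ⇒ L
4: can move to 2, which is L ⇒ W
The losing starting vertices are exactly the entries labelled L in this table (3 of them).

2, 3, 7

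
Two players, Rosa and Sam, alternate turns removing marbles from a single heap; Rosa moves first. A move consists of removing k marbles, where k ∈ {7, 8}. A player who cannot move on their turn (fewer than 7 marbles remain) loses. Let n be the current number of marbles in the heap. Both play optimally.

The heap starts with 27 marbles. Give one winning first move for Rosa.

Remove 7, leaving 20.

Compute win/loss labels from the base case upward. A position with no move is L. Any other position is W if it can reach an L in one move, else L.
n=0: no move → L
n=1: no move → L
n=2: no move → L
n=3: no move → L
n=4: no move → L
n=5: no move → L
n=6: no move → L
n=7: W (go to 0, an L position)
n=8: W (go to 1, an L position)
n=9: W (go to 2, an L position)
n=10: W (go to 3, an L position)
n=11: W (go to 4, an L position)
n=12: W (go to 5, an L position)
n=13: W (go to 6, an L position)
n=14: W (go to 6, an L position)
n=15: L (options 8(W), 7(W) are all W)
n=16: L (options 9(W), 8(W) are all W)
n=17: L (options 10(W), 9(W) are all W)
n=18: L (options 11(W), 10(W) are all W)
n=19: L (options 12(W), 11(W) are all W)
n=20: L (options 13(W), 12(W) are all W)
n=21: L (options 14(W), 13(W) are all W)
n=22: W (go to 15, an L position)
n=23: W (go to 16, an L position)
n=24: W (go to 17, an L position)
n=25: W (go to 18, an L position)
n=26: W (go to 19, an L position)
n=27: W (go to 20, an L position)
From 27, the L positions reachable in one move are: 20, 19. Any move reaching one of these is winning.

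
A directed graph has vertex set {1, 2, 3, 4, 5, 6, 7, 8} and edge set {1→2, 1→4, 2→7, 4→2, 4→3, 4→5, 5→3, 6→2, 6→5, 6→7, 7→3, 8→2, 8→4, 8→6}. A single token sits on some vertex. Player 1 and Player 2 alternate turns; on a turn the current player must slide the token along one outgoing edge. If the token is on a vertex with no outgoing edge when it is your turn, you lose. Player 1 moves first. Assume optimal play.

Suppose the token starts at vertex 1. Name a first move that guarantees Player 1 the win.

Positions with no move are L. A position that does have a move is losing for the player to move precisely when every available move leads to a winning position for the opponent. Fill in the labels:
Every edge goes from a vertex to one that appears earlier in the order 3, 5, 7, 2, 6, 4, 8, 1, so processing vertices in that order labels each vertex after all of its successors.
3: no outgoing edge → L
5: reaches L-position 3 → W
7: reaches L-position 3 → W
2: only reaches 7(W), which is W → L
6: reaches L-position 2 → W
4: reaches L-position 2 → W
8: reaches L-position 2 → W
1: reaches L-position 2 → W
From 1, the L positions reachable in one move are: 2.

Move to 2.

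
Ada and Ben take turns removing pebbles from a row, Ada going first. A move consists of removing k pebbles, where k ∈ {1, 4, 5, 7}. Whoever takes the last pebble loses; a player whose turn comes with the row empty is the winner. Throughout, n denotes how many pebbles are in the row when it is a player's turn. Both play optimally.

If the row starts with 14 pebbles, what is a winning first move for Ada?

Positions with no move are W. A position that does have a move is losing for the player to move precisely when every available move leads to a winning position for the opponent. Fill in the labels:
n=0: no move; the opponent has just taken the last pebble and therefore loses → W
n=1: →0(W) only, which is W, so L
n=2: →1(L), so W
n=3: →2(W) only, which is W, so L
n=4: →3(L), so W
n=5: →1(L), so W
n=6: →1(L), so W
n=7: →3(L), so W
n=8: →3(L), so W
n=9: →8(W), 5(W), 4(W), 2(W) — all W, so L
n=10: →9(L), so W
n=11: →10(W), 7(W), 6(W), 4(W) — all W, so L
n=12: →11(L), so W
n=13: →9(L), so W
n=14: →9(L), so W
From 14, the L positions reachable in one move are: 9.

Remove 5, leaving 9.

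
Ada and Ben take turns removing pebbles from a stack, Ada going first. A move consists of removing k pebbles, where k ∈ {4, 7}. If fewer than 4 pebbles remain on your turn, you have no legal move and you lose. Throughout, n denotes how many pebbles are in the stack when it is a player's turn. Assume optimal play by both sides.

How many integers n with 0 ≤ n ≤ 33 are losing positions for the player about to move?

Label each position W (a win for the player to move) or L (a loss). A position with no legal move is L; any other position is W exactly when some move reaches an L, and L when every move reaches a W.
n=0: no move → L
n=1: no move → L
n=2: no move → L
n=3: no move → L
n=4: can move to 0, which is L ⇒ W
n=5: can move to 1, which is L ⇒ W
n=6: can move to 2, which is L ⇒ W
n=7: can move to 3, which is L ⇒ W
n=8: can move to 1, which is L ⇒ W
n=9: can move to 2, which is L ⇒ W
n=10: can move to 3, which is L ⇒ W
n=11: moves to 7(W), 4(W); every one is W ⇒ L
n=12: moves to 8(W), 5(W); every one is W ⇒ L
n=13: moves to 9(W), 6(W); every one is W ⇒ L
n=14: moves to 10(W), 7(W); every one is W ⇒ L
n=15: can move to 11, which is L ⇒ W
n=16: can move to 12, which is L ⇒ W
n=17: can move to 13, which is L ⇒ W
n=18: can move to 14, which is L ⇒ W
n=19: can move to 12, which is L ⇒ W
n=20: can move to 13, which is L ⇒ W
n=21: can move to 14, which is L ⇒ W
n=22: moves to 18(W), 15(W); every one is W ⇒ L
n=23: moves to 19(W), 16(W); every one is W ⇒ L
n=24: moves to 20(W), 17(W); every one is W ⇒ L
n=25: moves to 21(W), 18(W); every one is W ⇒ L
n=26: can move to 22, which is L ⇒ W
n=27: can move to 23, which is L ⇒ W
n=28: can move to 24, which is L ⇒ W
n=29: can move to 25, which is L ⇒ W
n=30: can move to 23, which is L ⇒ W
n=31: can move to 24, which is L ⇒ W
n=32: can move to 25, which is L ⇒ W
n=33: moves to 29(W), 26(W); every one is W ⇒ L
L entries with 0 ≤ n ≤ 33: n = 0, 1, 2, 3, 11, 12, 13, 14, 22, 23, 24, 25, 33; that makes 13.

13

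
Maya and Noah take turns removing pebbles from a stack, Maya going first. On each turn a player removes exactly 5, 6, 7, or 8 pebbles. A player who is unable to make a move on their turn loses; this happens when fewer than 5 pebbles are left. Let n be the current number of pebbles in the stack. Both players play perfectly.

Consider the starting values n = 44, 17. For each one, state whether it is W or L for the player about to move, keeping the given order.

Build the W/L table. Terminal = L. A non-terminal position is W if it has a move to some L; otherwise it is L.
n=0: no move → L
n=1: no move → L
n=2: no move → L
n=3: no move → L
n=4: no move → L
n=5: W (go to 0, an L position)
n=6: W (go to 1, an L position)
n=7: W (go to 2, an L position)
n=8: W (go to 3, an L position)
n=9: W (go to 4, an L position)
n=10: W (go to 4, an L position)
n=11: W (go to 4, an L position)
n=12: W (go to 4, an L position)
n=13: L (options 8(W), 7(W), 6(W), 5(W) are all W)
n=14: L (options 9(W), 8(W), 7(W), 6(W) are all W)
n=15: L (options 10(W), 9(W), 8(W), 7(W) are all W)
n=16: L (options 11(W), 10(W), 9(W), 8(W) are all W)
n=17: L (options 12(W), 11(W), 10(W), 9(W) are all W)
n=18: W (go to 13, an L position)
n=19: W (go to 14, an L position)
n=20: W (go to 15, an L position)
n=21: W (go to 16, an L position)
n=22: W (go to 17, an L position)
n=23: W (go to 17, an L position)
n=24: W (go to 17, an L position)
n=25: W (go to 17, an L position)
n=26: L (options 21(W), 20(W), 19(W), 18(W) are all W)
n=27: L (options 22(W), 21(W), 20(W), 19(W) are all W)
n=28: L (options 23(W), 22(W), 21(W), 20(W) are all W)
n=29: L (options 24(W), 23(W), 22(W), 21(W) are all W)
n=30: L (options 25(W), 24(W), 23(W), 22(W) are all W)
n=31: W (go to 26, an L position)
n=32: W (go to 27, an L position)
n=33: W (go to 28, an L position)
n=34: W (go to 29, an L position)
n=35: W (go to 30, an L position)
n=36: W (go to 30, an L position)
n=37: W (go to 30, an L position)
n=38: W (go to 30, an L position)
n=39: L (options 34(W), 33(W), 32(W), 31(W) are all W)
n=40: L (options 35(W), 34(W), 33(W), 32(W) are all W)
n=41: L (options 36(W), 35(W), 34(W), 33(W) are all W)
n=42: L (options 37(W), 36(W), 35(W), 34(W) are all W)
n=43: L (options 38(W), 37(W), 36(W), 35(W) are all W)
n=44: W (go to 39, an L position)

44: W, 17: L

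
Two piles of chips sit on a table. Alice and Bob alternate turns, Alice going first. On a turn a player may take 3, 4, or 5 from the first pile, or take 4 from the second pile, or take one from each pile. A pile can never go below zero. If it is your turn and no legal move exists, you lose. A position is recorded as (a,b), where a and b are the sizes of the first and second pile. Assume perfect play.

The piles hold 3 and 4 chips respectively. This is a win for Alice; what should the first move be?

Move to (2,3).

Work bottom-up. With no move the player to move loses. Otherwise the position is W if at least one move leads to an L position for the opponent, and L if every move leads to a W.
No move ever increases a pile, so every position that can arise here has a ≤ 3 and b ≤ 4; it is enough to label the cells with 0 ≤ a ≤ 3 and 0 ≤ b ≤ 4.
Every move lowers a or b (never raises either), so fill the grid row by row in increasing a, and left to right within a row: each cell's successors are then already labelled.
      b=0  b=1  b=2  b=3  b=4
a=0:    L    L    L    L    W
a=1:    L    W    W    W    W
a=2:    L    W    L    L    W
a=3:    W    W    W    W    W
Cells with no legal move (terminal, hence L): (0,0), (0,1), (0,2), (0,3), (1,0), (2,0).
The remaining L cells, each justified by listing all of its moves:
(2,2): the only move is to (1,1)(W), a W ⇒ L
(2,3): the only move is to (1,2)(W), a W ⇒ L
Every other cell has at least one move into one of the L cells above, so it is W.
From (3,4), the L positions reachable in one move are: (2,3).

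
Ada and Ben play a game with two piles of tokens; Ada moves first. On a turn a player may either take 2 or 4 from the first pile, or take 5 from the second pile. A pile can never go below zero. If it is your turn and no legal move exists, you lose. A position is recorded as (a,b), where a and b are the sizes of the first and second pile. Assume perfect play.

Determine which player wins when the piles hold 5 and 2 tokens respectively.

Positions with no move are L. A position that does have a move is losing for the player to move precisely when every available move leads to a winning position for the opponent. Fill in the labels:
No move ever increases a pile, so every position that can arise here has a ≤ 5 and b ≤ 2; it is enough to label the cells with 0 ≤ a ≤ 5 and 0 ≤ b ≤ 2.
Every move lowers a or b (never raises either), so fill the grid row by row in increasing a, and left to right within a row: each cell's successors are then already labelled.
      b=0  b=1  b=2
a=0:    L    L    L
a=1:    L    L    L
a=2:    W    W    W
a=3:    W    W    W
a=4:    W    W    W
a=5:    W    W    W
Cells with no legal move (terminal, hence L): (0,0), (0,1), (0,2), (1,0), (1,1), (1,2).
Every other cell has at least one move into one of the L cells above, so it is W.
From (5,2) Ada can move to (1,2), reaching an L position.

Ada wins.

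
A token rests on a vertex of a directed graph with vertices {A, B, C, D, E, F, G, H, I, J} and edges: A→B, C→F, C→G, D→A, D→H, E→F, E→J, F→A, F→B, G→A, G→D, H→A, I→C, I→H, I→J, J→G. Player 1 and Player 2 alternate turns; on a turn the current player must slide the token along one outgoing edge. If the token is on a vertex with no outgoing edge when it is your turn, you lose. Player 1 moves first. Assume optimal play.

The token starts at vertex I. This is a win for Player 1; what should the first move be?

Move to H.

Positions with no move are L. A position that does have a move is losing for the player to move precisely when every available move leads to a winning position for the opponent. Fill in the labels:
Every edge goes from a vertex to one that appears earlier in the order B, A, H, D, G, F, C, J, E, I, so processing vertices in that order labels each vertex after all of its successors.
B: no outgoing edge → L
A: reaches L-position B → W
H: only reaches A(W), which is W → L
D: reaches L-position H → W
G: only reaches D(W), A(W), all W → L
F: reaches L-position B → W
C: reaches L-position G → W
J: reaches L-position G → W
E: only reaches J(W), F(W), all W → L
I: reaches L-position H → W
From I, the L positions reachable in one move are: H.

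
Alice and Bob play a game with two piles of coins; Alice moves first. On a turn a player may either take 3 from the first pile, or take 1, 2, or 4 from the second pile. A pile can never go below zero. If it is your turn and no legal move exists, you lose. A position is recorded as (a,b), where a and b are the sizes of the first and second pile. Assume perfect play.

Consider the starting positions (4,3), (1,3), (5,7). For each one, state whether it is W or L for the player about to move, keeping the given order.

(4,3): W, (1,3): L, (5,7): L

Label each position W (a win for the player to move) or L (a loss). A position with no legal move is L; any other position is W exactly when some move reaches an L, and L when every move reaches a W.
No move ever increases a pile, so every position that can arise here has a ≤ 5 and b ≤ 7; it is enough to label the cells with 0 ≤ a ≤ 5 and 0 ≤ b ≤ 7.
Every move lowers a or b (never raises either), so fill the grid row by row in increasing a, and left to right within a row: each cell's successors are then already labelled.
      b=0  b=1  b=2  b=3  b=4  b=5  b=6  b=7
a=0:    L    W    W    L    W    W    L    W
a=1:    L    W    W    L    W    W    L    W
a=2:    L    W    W    L    W    W    L    W
a=3:    W    L    W    W    L    W    W    L
a=4:    W    L    W    W    L    W    W    L
a=5:    W    L    W    W    L    W    W    L
Cells with no legal move (terminal, hence L): (0,0), (1,0), (2,0).
The remaining L cells, each justified by listing all of its moves:
(0,3): only reaches (0,2)(W), (0,1)(W), all W → L
(0,6): only reaches (0,5)(W), (0,4)(W), (0,2)(W), all W → L
(1,3): only reaches (1,2)(W), (1,1)(W), all W → L
(1,6): only reaches (1,5)(W), (1,4)(W), (1,2)(W), all W → L
(2,3): only reaches (2,2)(W), (2,1)(W), all W → L
(2,6): only reaches (2,5)(W), (2,4)(W), (2,2)(W), all W → L
(3,1): only reaches (0,1)(W), (3,0)(W), all W → L
(3,4): only reaches (0,4)(W), (3,3)(W), (3,2)(W), (3,0)(W), all W → L
(3,7): only reaches (0,7)(W), (3,6)(W), (3,5)(W), (3,3)(W), all W → L
(4,1): only reaches (1,1)(W), (4,0)(W), all W → L
(4,4): only reaches (1,4)(W), (4,3)(W), (4,2)(W), (4,0)(W), all W → L
(4,7): only reaches (1,7)(W), (4,6)(W), (4,5)(W), (4,3)(W), all W → L
(5,1): only reaches (2,1)(W), (5,0)(W), all W → L
(5,4): only reaches (2,4)(W), (5,3)(W), (5,2)(W), (5,0)(W), all W → L
(5,7): only reaches (2,7)(W), (5,6)(W), (5,5)(W), (5,3)(W), all W → L
Every other cell has at least one move into one of the L cells above, so it is W.
(4,3): the move to (1,3) reaches an L cell, so W
(1,3): one of the L cells justified above, so L
(5,7): one of the L cells justified above, so L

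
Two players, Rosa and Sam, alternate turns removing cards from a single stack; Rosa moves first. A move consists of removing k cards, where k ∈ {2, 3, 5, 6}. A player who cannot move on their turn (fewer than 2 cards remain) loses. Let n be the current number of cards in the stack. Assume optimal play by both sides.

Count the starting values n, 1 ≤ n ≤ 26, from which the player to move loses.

Positions with no move are L. A position that does have a move is losing for the player to move precisely when every available move leads to a winning position for the opponent. Fill in the labels:
n=0: no move → L
n=1: no move → L
n=2: →0(L), so W
n=3: →1(L), so W
n=4: →1(L), so W
n=5: →0(L), so W
n=6: →1(L), so W
n=7: →1(L), so W
n=8: →6(W), 5(W), 3(W), 2(W) — all W, so L
n=9: →7(W), 6(W), 4(W), 3(W) — all W, so L
n=10: →8(L), so W
n=11: →9(L), so W
n=12: →9(L), so W
n=13: →8(L), so W
n=14: →9(L), so W
n=15: →9(L), so W
n=16: →14(W), 13(W), 11(W), 10(W) — all W, so L
n=17: →15(W), 14(W), 12(W), 11(W) — all W, so L
n=18: →16(L), so W
n=19: →17(L), so W
n=20: →17(L), so W
n=21: →16(L), so W
n=22: →17(L), so W
n=23: →17(L), so W
n=24: →22(W), 21(W), 19(W), 18(W) — all W, so L
n=25: →23(W), 22(W), 20(W), 19(W) — all W, so L
n=26: →24(L), so W
L entries with 1 ≤ n ≤ 26 (n=0 is outside the asked range and is not counted): n = 1, 8, 9, 16, 17, 24, 25; that makes 7.

7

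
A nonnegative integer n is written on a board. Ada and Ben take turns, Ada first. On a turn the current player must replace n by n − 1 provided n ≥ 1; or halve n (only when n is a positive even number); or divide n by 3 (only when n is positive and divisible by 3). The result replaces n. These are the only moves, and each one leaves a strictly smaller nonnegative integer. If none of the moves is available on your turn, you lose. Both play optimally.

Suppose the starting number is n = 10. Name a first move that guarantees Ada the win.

Move to 5.

Compute win/loss labels from the base case upward. A position with no move is L. Any other position is W if it can reach an L in one move, else L.
n=0: no move → L
n=1: W (go to 0, an L position)
n=2: L (sole option 1(W) is W)
n=3: W (go to 2, an L position)
n=4: W (go to 2, an L position)
n=5: L (sole option 4(W) is W)
n=6: W (go to 2, an L position)
n=7: L (sole option 6(W) is W)
n=8: W (go to 7, an L position)
n=9: L (options 3(W), 8(W) are all W)
n=10: W (go to 5, an L position)
From 10, the L positions reachable in one move are: 5, 9. Any move reaching one of these is winning.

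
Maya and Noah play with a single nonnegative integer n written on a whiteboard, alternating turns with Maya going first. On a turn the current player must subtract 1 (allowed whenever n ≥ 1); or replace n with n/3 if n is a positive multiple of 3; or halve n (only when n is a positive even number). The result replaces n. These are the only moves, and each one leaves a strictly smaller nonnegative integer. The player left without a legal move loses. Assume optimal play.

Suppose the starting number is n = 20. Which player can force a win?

Positions with no move are L. A position that does have a move is losing for the player to move precisely when every available move leads to a winning position for the opponent. Fill in the labels:
n=0: no move → L
n=1: →0(L), so W
n=2: →1(W) only, which is W, so L
n=3: →2(L), so W
n=4: →2(L), so W
n=5: →4(W) only, which is W, so L
n=6: →2(L), so W
n=7: →6(W) only, which is W, so L
n=8: →7(L), so W
n=9: →3(W), 8(W) — all W, so L
n=10: →5(L), so W
n=11: →10(W) only, which is W, so L
n=12: →11(L), so W
n=13: →12(W) only, which is W, so L
n=14: →7(L), so W
n=15: →5(L), so W
n=16: →8(W), 15(W) — all W, so L
n=17: →16(L), so W
n=18: →9(L), so W
n=19: →18(W) only, which is W, so L
n=20: →19(L), so W
From 20 Maya can move to 19, reaching an L position.

Maya wins.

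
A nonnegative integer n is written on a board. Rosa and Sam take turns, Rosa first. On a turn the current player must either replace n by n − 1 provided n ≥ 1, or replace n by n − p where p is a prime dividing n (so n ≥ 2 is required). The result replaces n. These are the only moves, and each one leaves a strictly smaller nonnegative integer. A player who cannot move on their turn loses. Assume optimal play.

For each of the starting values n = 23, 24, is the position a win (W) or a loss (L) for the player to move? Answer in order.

23: W, 24: L

Positions with no move are L. A position that does have a move is losing for the player to move precisely when every available move leads to a winning position for the opponent. Fill in the labels:
n=0: no move → L
n=1: reaches L-position 0 → W
n=2: reaches L-position 0 → W
n=3: reaches L-position 0 → W
n=4: only reaches 2(W), 3(W), all W → L
n=5: reaches L-position 0 → W
n=6: reaches L-position 4 → W
n=7: reaches L-position 0 → W
n=8: only reaches 6(W), 7(W), all W → L
n=9: reaches L-position 8 → W
n=10: reaches L-position 8 → W
n=11: reaches L-position 0 → W
n=12: only reaches 9(W), 10(W), 11(W), all W → L
n=13: reaches L-position 0 → W
n=14: reaches L-position 12 → W
n=15: reaches L-position 12 → W
n=16: only reaches 14(W), 15(W), all W → L
n=17: reaches L-position 0 → W
n=18: reaches L-position 16 → W
n=19: reaches L-position 0 → W
n=20: only reaches 15(W), 18(W), 19(W), all W → L
n=21: reaches L-position 20 → W
n=22: reaches L-position 20 → W
n=23: reaches L-position 0 → W
n=24: only reaches 21(W), 22(W), 23(W), all W → L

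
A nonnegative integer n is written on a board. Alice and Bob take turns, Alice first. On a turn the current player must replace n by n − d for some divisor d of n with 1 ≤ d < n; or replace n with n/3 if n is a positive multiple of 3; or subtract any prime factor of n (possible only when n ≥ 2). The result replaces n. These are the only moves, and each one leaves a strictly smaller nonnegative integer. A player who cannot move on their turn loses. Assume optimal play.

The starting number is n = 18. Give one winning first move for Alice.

Use the standard recursion: the mover loses at a terminal position; elsewhere, the mover wins exactly when some move hands the opponent an L position.
n=0: no move → L
n=1: no move → L
n=2: W (go to 0, an L position)
n=3: W (go to 0, an L position)
n=4: L (options 2(W), 3(W) are all W)
n=5: W (go to 0, an L position)
n=6: W (go to 4, an L position)
n=7: W (go to 0, an L position)
n=8: W (go to 4, an L position)
n=9: L (options 3(W), 6(W), 8(W) are all W)
n=10: W (go to 9, an L position)
n=11: W (go to 0, an L position)
n=12: W (go to 4, an L position)
n=13: W (go to 0, an L position)
n=14: L (options 7(W), 12(W), 13(W) are all W)
n=15: W (go to 14, an L position)
n=16: W (go to 14, an L position)
n=17: W (go to 0, an L position)
n=18: W (go to 9, an L position)
From 18, the L positions reachable in one move are: 9.

Move to 9.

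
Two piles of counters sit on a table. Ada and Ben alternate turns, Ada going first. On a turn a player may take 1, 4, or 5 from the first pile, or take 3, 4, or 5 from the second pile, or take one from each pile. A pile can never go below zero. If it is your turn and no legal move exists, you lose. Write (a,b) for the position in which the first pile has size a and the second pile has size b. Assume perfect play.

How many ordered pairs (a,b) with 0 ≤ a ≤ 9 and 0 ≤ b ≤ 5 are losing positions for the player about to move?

17

Classify positions by backward induction: terminal positions (no move available) are L. From any other position, the mover wins iff some move reaches an L.
Every move lowers a or b (never raises either), so fill the grid row by row in increasing a, and left to right within a row: each cell's successors are then already labelled.
      b=0  b=1  b=2  b=3  b=4  b=5
a=0:    L    L    L    W    W    W
a=1:    W    W    W    W    L    L
a=2:    L    L    L    W    W    W
a=3:    W    W    W    W    L    L
a=4:    W    W    W    L    W    W
a=5:    W    W    W    W    W    W
a=6:    W    W    W    L    W    W
a=7:    W    W    W    W    W    W
a=8:    L    L    L    W    W    W
a=9:    W    W    W    W    L    L
Cells with no legal move (terminal, hence L): (0,0), (0,1), (0,2).
The remaining L cells, each justified by listing all of its moves:
(1,4): only reaches (0,4)(W), (1,1)(W), (1,0)(W), (0,3)(W), all W → L
(1,5): only reaches (0,5)(W), (1,2)(W), (1,1)(W), (1,0)(W), (0,4)(W), all W → L
(2,0): only reaches (1,0)(W), which is W → L
(2,1): only reaches (1,1)(W), (1,0)(W), all W → L
(2,2): only reaches (1,2)(W), (1,1)(W), all W → L
(3,4): only reaches (2,4)(W), (3,1)(W), (3,0)(W), (2,3)(W), all W → L
(3,5): only reaches (2,5)(W), (3,2)(W), (3,1)(W), (3,0)(W), (2,4)(W), all W → L
(4,3): only reaches (3,3)(W), (0,3)(W), (4,0)(W), (3,2)(W), all W → L
(6,3): only reaches (5,3)(W), (2,3)(W), (1,3)(W), (6,0)(W), (5,2)(W), all W → L
(8,0): only reaches (7,0)(W), (4,0)(W), (3,0)(W), all W → L
(8,1): only reaches (7,1)(W), (4,1)(W), (3,1)(W), (7,0)(W), all W → L
(8,2): only reaches (7,2)(W), (4,2)(W), (3,2)(W), (7,1)(W), all W → L
(9,4): only reaches (8,4)(W), (5,4)(W), (4,4)(W), (9,1)(W), (9,0)(W), (8,3)(W), all W → L
(9,5): only reaches (8,5)(W), (5,5)(W), (4,5)(W), (9,2)(W), (9,1)(W), (9,0)(W), (8,4)(W), all W → L
Every other cell has at least one move into one of the L cells above, so it is W.
L cells per row: a=0: 3, a=1: 2, a=2: 3, a=3: 2, a=4: 1, a=5: 0, a=6: 1, a=7: 0, a=8: 3, a=9: 2; total 17.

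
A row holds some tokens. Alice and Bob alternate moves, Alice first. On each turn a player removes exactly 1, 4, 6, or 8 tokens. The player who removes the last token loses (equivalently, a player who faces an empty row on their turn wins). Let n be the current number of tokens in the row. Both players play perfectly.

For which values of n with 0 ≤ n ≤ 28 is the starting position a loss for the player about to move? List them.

Classify positions by backward induction: terminal positions (no move available) are W. From any other position, the mover wins iff some move reaches an L.
n=0: no move; the opponent has just taken the last token and therefore loses → W
n=1: the only move is to 0(W), a W ⇒ L
n=2: can move to 1, which is L ⇒ W
n=3: the only move is to 2(W), a W ⇒ L
n=4: can move to 3, which is L ⇒ W
n=5: can move to 1, which is L ⇒ W
n=6: moves to 5(W), 2(W), 0(W); every one is W ⇒ L
n=7: can move to 6, which is L ⇒ W
n=8: moves to 7(W), 4(W), 2(W), 0(W); every one is W ⇒ L
n=9: can move to 8, which is L ⇒ W
n=10: can move to 6, which is L ⇒ W
n=11: can move to 3, which is L ⇒ W
n=12: can move to 8, which is L ⇒ W
n=13: moves to 12(W), 9(W), 7(W), 5(W); every one is W ⇒ L
n=14: can move to 13, which is L ⇒ W
n=15: moves to 14(W), 11(W), 9(W), 7(W); every one is W ⇒ L
n=16: can move to 15, which is L ⇒ W
n=17: can move to 13, which is L ⇒ W
n=18: moves to 17(W), 14(W), 12(W), 10(W); every one is W ⇒ L
n=19: can move to 18, which is L ⇒ W
n=20: moves to 19(W), 16(W), 14(W), 12(W); every one is W ⇒ L
n=21: can move to 20, which is L ⇒ W
n=22: can move to 18, which is L ⇒ W
n=23: can move to 15, which is L ⇒ W
n=24: can move to 20, which is L ⇒ W
n=25: moves to 24(W), 21(W), 19(W), 17(W); every one is W ⇒ L
n=26: can move to 25, which is L ⇒ W
n=27: moves to 26(W), 23(W), 21(W), 19(W); every one is W ⇒ L
n=28: can move to 27, which is L ⇒ W
The losing starting values of n are exactly the entries labelled L in this table (10 of them).

1, 3, 6, 8, 13, 15, 18, 20, 25, 27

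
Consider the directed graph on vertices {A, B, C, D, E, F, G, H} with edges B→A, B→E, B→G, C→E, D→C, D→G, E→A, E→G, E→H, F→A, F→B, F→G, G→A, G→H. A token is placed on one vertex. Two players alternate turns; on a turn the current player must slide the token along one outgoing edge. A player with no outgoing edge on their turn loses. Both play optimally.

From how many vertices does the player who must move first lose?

Classify positions by backward induction: terminal positions (no move available) are L. From any other position, the mover wins iff some move reaches an L.
Every edge goes from a vertex to one that appears earlier in the order H, A, G, E, B, F, C, D, so processing vertices in that order labels each vertex after all of its successors.
H: no outgoing edge → L
A: no outgoing edge → L
G: can move to A, which is L ⇒ W
E: can move to A, which is L ⇒ W
B: can move to A, which is L ⇒ W
F: can move to A, which is L ⇒ W
C: the only move is to E(W), a W ⇒ L
D: can move to C, which is L ⇒ W
The L vertices are A, C, H; that is 3 in all.

3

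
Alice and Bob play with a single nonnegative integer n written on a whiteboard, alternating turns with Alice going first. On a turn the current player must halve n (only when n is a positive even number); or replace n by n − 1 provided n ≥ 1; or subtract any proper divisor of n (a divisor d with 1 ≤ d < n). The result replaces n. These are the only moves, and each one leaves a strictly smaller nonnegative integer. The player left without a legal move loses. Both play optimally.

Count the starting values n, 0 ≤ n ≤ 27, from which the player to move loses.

Classify positions by backward induction: terminal positions (no move available) are L. From any other position, the mover wins iff some move reaches an L.
n=0: no move → L
n=1: can move to 0, which is L ⇒ W
n=2: the only move is to 1(W), a W ⇒ L
n=3: can move to 2, which is L ⇒ W
n=4: can move to 2, which is L ⇒ W
n=5: the only move is to 4(W), a W ⇒ L
n=6: can move to 5, which is L ⇒ W
n=7: the only move is to 6(W), a W ⇒ L
n=8: can move to 7, which is L ⇒ W
n=9: moves to 6(W), 8(W); every one is W ⇒ L
n=10: can move to 5, which is L ⇒ W
n=11: the only move is to 10(W), a W ⇒ L
n=12: can move to 9, which is L ⇒ W
n=13: the only move is to 12(W), a W ⇒ L
n=14: can move to 7, which is L ⇒ W
n=15: moves to 10(W), 12(W), 14(W); every one is W ⇒ L
n=16: can move to 15, which is L ⇒ W
n=17: the only move is to 16(W), a W ⇒ L
n=18: can move to 9, which is L ⇒ W
n=19: the only move is to 18(W), a W ⇒ L
n=20: can move to 15, which is L ⇒ W
n=21: moves to 14(W), 18(W), 20(W); every one is W ⇒ L
n=22: can move to 11, which is L ⇒ W
n=23: the only move is to 22(W), a W ⇒ L
n=24: can move to 21, which is L ⇒ W
n=25: moves to 20(W), 24(W); every one is W ⇒ L
n=26: can move to 13, which is L ⇒ W
n=27: moves to 18(W), 24(W), 26(W); every one is W ⇒ L
L entries with 0 ≤ n ≤ 27: n = 0, 2, 5, 7, 9, 11, 13, 15, 17, 19, 21, 23, 25, 27; that makes 14.

14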